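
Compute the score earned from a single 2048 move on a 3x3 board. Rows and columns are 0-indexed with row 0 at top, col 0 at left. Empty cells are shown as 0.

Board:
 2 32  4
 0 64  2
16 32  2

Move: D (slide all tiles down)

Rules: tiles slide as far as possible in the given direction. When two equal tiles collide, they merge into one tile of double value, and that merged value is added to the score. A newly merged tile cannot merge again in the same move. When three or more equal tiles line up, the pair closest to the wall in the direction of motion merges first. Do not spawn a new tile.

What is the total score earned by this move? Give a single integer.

Slide down:
col 0: [2, 0, 16] -> [0, 2, 16]  score +0 (running 0)
col 1: [32, 64, 32] -> [32, 64, 32]  score +0 (running 0)
col 2: [4, 2, 2] -> [0, 4, 4]  score +4 (running 4)
Board after move:
 0 32  0
 2 64  4
16 32  4

Answer: 4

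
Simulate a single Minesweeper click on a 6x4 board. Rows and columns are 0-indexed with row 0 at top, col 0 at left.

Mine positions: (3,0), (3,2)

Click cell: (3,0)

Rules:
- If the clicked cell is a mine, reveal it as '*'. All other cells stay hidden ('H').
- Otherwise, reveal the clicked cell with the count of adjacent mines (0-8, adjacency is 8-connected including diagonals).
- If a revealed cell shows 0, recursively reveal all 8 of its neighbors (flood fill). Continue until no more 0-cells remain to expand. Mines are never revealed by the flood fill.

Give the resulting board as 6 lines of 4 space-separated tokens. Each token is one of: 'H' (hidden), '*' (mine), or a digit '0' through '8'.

H H H H
H H H H
H H H H
* H H H
H H H H
H H H H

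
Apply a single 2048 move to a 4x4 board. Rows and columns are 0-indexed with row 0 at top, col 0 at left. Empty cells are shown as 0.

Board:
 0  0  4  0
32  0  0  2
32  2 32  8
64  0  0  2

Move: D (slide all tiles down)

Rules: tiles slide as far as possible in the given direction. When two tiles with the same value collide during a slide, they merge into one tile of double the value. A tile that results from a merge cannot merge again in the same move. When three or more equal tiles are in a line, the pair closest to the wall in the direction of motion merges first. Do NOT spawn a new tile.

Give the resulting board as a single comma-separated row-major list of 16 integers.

Answer: 0, 0, 0, 0, 0, 0, 0, 2, 64, 0, 4, 8, 64, 2, 32, 2

Derivation:
Slide down:
col 0: [0, 32, 32, 64] -> [0, 0, 64, 64]
col 1: [0, 0, 2, 0] -> [0, 0, 0, 2]
col 2: [4, 0, 32, 0] -> [0, 0, 4, 32]
col 3: [0, 2, 8, 2] -> [0, 2, 8, 2]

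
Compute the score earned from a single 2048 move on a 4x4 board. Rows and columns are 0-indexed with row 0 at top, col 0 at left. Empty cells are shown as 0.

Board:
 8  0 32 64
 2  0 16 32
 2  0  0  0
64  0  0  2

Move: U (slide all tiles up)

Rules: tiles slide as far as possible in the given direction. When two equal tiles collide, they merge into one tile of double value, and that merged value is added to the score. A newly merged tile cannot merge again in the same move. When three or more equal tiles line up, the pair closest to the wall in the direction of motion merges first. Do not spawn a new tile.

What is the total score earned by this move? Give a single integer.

Answer: 4

Derivation:
Slide up:
col 0: [8, 2, 2, 64] -> [8, 4, 64, 0]  score +4 (running 4)
col 1: [0, 0, 0, 0] -> [0, 0, 0, 0]  score +0 (running 4)
col 2: [32, 16, 0, 0] -> [32, 16, 0, 0]  score +0 (running 4)
col 3: [64, 32, 0, 2] -> [64, 32, 2, 0]  score +0 (running 4)
Board after move:
 8  0 32 64
 4  0 16 32
64  0  0  2
 0  0  0  0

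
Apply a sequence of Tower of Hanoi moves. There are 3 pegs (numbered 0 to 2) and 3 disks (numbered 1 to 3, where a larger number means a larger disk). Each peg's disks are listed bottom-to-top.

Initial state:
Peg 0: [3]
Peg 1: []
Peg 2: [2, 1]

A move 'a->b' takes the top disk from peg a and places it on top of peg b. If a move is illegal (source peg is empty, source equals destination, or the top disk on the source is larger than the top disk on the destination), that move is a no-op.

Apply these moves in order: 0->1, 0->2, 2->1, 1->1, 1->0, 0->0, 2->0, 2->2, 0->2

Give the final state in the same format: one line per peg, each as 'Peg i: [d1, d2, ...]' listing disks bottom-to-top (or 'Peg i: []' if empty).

Answer: Peg 0: []
Peg 1: [3]
Peg 2: [2, 1]

Derivation:
After move 1 (0->1):
Peg 0: []
Peg 1: [3]
Peg 2: [2, 1]

After move 2 (0->2):
Peg 0: []
Peg 1: [3]
Peg 2: [2, 1]

After move 3 (2->1):
Peg 0: []
Peg 1: [3, 1]
Peg 2: [2]

After move 4 (1->1):
Peg 0: []
Peg 1: [3, 1]
Peg 2: [2]

After move 5 (1->0):
Peg 0: [1]
Peg 1: [3]
Peg 2: [2]

After move 6 (0->0):
Peg 0: [1]
Peg 1: [3]
Peg 2: [2]

After move 7 (2->0):
Peg 0: [1]
Peg 1: [3]
Peg 2: [2]

After move 8 (2->2):
Peg 0: [1]
Peg 1: [3]
Peg 2: [2]

After move 9 (0->2):
Peg 0: []
Peg 1: [3]
Peg 2: [2, 1]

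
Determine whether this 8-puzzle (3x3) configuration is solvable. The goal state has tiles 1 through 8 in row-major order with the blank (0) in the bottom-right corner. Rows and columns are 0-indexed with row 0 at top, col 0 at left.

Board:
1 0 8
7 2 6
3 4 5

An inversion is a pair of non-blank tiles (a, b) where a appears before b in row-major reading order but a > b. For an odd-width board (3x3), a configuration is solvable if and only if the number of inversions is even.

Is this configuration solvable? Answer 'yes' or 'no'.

Inversions (pairs i<j in row-major order where tile[i] > tile[j] > 0): 14
14 is even, so the puzzle is solvable.

Answer: yes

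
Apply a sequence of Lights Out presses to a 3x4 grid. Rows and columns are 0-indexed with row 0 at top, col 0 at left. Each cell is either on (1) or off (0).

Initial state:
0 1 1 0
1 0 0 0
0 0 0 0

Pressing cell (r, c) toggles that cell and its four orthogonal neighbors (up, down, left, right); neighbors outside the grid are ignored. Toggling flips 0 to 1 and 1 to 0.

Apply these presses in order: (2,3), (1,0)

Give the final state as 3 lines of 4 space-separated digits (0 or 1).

Answer: 1 1 1 0
0 1 0 1
1 0 1 1

Derivation:
After press 1 at (2,3):
0 1 1 0
1 0 0 1
0 0 1 1

After press 2 at (1,0):
1 1 1 0
0 1 0 1
1 0 1 1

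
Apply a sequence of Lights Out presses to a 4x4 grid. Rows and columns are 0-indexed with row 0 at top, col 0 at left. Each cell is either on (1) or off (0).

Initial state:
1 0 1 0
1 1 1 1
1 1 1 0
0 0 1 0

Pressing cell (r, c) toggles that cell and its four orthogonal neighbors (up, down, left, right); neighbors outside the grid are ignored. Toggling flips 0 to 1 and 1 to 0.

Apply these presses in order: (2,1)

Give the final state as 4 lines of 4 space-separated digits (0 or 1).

After press 1 at (2,1):
1 0 1 0
1 0 1 1
0 0 0 0
0 1 1 0

Answer: 1 0 1 0
1 0 1 1
0 0 0 0
0 1 1 0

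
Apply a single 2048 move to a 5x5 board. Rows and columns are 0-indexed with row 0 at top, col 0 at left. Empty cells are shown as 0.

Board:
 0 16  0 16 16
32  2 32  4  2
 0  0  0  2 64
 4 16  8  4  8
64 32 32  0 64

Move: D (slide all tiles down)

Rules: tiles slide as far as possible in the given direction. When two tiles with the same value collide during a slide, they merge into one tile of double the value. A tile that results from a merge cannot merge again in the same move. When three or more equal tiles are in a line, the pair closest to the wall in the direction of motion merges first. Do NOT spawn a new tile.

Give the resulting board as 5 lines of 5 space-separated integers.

Slide down:
col 0: [0, 32, 0, 4, 64] -> [0, 0, 32, 4, 64]
col 1: [16, 2, 0, 16, 32] -> [0, 16, 2, 16, 32]
col 2: [0, 32, 0, 8, 32] -> [0, 0, 32, 8, 32]
col 3: [16, 4, 2, 4, 0] -> [0, 16, 4, 2, 4]
col 4: [16, 2, 64, 8, 64] -> [16, 2, 64, 8, 64]

Answer:  0  0  0  0 16
 0 16  0 16  2
32  2 32  4 64
 4 16  8  2  8
64 32 32  4 64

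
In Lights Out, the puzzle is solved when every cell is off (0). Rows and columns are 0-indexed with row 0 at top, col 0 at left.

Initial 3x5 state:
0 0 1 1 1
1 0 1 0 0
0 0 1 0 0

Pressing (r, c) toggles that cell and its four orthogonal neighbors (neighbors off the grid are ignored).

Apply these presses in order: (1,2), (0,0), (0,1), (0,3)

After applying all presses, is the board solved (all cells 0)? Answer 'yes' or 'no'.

After press 1 at (1,2):
0 0 0 1 1
1 1 0 1 0
0 0 0 0 0

After press 2 at (0,0):
1 1 0 1 1
0 1 0 1 0
0 0 0 0 0

After press 3 at (0,1):
0 0 1 1 1
0 0 0 1 0
0 0 0 0 0

After press 4 at (0,3):
0 0 0 0 0
0 0 0 0 0
0 0 0 0 0

Lights still on: 0

Answer: yes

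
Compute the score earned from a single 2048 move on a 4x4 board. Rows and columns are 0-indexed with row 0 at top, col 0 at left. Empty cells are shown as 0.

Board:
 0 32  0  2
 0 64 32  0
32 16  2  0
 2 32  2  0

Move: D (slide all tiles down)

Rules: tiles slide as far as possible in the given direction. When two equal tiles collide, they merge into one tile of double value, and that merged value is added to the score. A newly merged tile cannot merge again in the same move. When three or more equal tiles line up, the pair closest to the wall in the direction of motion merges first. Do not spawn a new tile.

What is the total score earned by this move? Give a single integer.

Slide down:
col 0: [0, 0, 32, 2] -> [0, 0, 32, 2]  score +0 (running 0)
col 1: [32, 64, 16, 32] -> [32, 64, 16, 32]  score +0 (running 0)
col 2: [0, 32, 2, 2] -> [0, 0, 32, 4]  score +4 (running 4)
col 3: [2, 0, 0, 0] -> [0, 0, 0, 2]  score +0 (running 4)
Board after move:
 0 32  0  0
 0 64  0  0
32 16 32  0
 2 32  4  2

Answer: 4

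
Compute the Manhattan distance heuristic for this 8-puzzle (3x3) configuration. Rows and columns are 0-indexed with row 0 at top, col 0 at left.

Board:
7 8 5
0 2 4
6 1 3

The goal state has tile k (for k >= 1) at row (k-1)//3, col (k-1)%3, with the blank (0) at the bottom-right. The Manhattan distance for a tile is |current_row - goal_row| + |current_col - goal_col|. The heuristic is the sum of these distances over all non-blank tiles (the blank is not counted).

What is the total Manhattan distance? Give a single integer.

Answer: 17

Derivation:
Tile 7: (0,0)->(2,0) = 2
Tile 8: (0,1)->(2,1) = 2
Tile 5: (0,2)->(1,1) = 2
Tile 2: (1,1)->(0,1) = 1
Tile 4: (1,2)->(1,0) = 2
Tile 6: (2,0)->(1,2) = 3
Tile 1: (2,1)->(0,0) = 3
Tile 3: (2,2)->(0,2) = 2
Sum: 2 + 2 + 2 + 1 + 2 + 3 + 3 + 2 = 17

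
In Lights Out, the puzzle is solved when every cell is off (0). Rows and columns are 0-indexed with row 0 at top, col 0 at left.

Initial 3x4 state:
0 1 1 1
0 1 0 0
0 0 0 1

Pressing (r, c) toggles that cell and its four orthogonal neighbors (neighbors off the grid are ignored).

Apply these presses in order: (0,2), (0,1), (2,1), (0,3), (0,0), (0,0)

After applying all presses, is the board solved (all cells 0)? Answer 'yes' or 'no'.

Answer: no

Derivation:
After press 1 at (0,2):
0 0 0 0
0 1 1 0
0 0 0 1

After press 2 at (0,1):
1 1 1 0
0 0 1 0
0 0 0 1

After press 3 at (2,1):
1 1 1 0
0 1 1 0
1 1 1 1

After press 4 at (0,3):
1 1 0 1
0 1 1 1
1 1 1 1

After press 5 at (0,0):
0 0 0 1
1 1 1 1
1 1 1 1

After press 6 at (0,0):
1 1 0 1
0 1 1 1
1 1 1 1

Lights still on: 10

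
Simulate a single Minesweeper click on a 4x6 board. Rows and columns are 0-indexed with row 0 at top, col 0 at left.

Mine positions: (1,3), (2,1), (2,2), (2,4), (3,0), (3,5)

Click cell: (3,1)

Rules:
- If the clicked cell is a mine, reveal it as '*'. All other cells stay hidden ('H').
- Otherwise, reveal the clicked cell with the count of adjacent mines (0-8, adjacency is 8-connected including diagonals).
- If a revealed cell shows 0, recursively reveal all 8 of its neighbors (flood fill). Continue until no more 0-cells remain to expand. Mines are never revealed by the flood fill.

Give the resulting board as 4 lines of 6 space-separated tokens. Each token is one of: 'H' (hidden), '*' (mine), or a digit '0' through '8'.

H H H H H H
H H H H H H
H H H H H H
H 3 H H H H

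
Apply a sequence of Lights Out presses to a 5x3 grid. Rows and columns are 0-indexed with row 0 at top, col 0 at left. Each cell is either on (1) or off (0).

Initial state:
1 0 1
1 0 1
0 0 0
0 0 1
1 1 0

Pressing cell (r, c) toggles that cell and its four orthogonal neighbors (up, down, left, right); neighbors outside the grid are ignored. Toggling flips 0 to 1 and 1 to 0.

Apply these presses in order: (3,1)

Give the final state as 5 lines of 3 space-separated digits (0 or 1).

After press 1 at (3,1):
1 0 1
1 0 1
0 1 0
1 1 0
1 0 0

Answer: 1 0 1
1 0 1
0 1 0
1 1 0
1 0 0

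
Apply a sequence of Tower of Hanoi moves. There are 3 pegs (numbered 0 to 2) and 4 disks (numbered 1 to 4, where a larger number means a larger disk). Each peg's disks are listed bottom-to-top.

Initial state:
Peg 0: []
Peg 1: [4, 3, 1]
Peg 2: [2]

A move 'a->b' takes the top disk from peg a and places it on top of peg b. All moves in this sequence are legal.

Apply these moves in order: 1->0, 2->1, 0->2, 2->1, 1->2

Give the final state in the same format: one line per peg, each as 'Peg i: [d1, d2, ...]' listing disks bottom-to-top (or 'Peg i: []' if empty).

After move 1 (1->0):
Peg 0: [1]
Peg 1: [4, 3]
Peg 2: [2]

After move 2 (2->1):
Peg 0: [1]
Peg 1: [4, 3, 2]
Peg 2: []

After move 3 (0->2):
Peg 0: []
Peg 1: [4, 3, 2]
Peg 2: [1]

After move 4 (2->1):
Peg 0: []
Peg 1: [4, 3, 2, 1]
Peg 2: []

After move 5 (1->2):
Peg 0: []
Peg 1: [4, 3, 2]
Peg 2: [1]

Answer: Peg 0: []
Peg 1: [4, 3, 2]
Peg 2: [1]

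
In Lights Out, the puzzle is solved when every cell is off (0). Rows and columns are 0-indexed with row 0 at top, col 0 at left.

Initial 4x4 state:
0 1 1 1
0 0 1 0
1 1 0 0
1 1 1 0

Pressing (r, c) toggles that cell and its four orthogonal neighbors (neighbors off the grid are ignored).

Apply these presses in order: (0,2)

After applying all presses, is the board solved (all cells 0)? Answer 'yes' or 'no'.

Answer: no

Derivation:
After press 1 at (0,2):
0 0 0 0
0 0 0 0
1 1 0 0
1 1 1 0

Lights still on: 5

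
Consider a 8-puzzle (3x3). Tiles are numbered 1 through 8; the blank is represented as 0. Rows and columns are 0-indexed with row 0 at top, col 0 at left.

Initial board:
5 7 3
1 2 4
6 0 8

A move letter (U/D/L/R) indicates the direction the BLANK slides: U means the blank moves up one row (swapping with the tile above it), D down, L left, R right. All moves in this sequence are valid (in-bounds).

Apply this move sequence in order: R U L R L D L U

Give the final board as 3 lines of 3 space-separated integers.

After move 1 (R):
5 7 3
1 2 4
6 8 0

After move 2 (U):
5 7 3
1 2 0
6 8 4

After move 3 (L):
5 7 3
1 0 2
6 8 4

After move 4 (R):
5 7 3
1 2 0
6 8 4

After move 5 (L):
5 7 3
1 0 2
6 8 4

After move 6 (D):
5 7 3
1 8 2
6 0 4

After move 7 (L):
5 7 3
1 8 2
0 6 4

After move 8 (U):
5 7 3
0 8 2
1 6 4

Answer: 5 7 3
0 8 2
1 6 4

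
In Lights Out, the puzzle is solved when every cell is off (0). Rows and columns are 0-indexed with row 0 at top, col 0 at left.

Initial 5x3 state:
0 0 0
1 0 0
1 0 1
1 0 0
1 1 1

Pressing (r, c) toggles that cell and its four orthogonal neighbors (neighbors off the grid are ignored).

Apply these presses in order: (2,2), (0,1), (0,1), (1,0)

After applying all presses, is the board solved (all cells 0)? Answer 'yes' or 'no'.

Answer: no

Derivation:
After press 1 at (2,2):
0 0 0
1 0 1
1 1 0
1 0 1
1 1 1

After press 2 at (0,1):
1 1 1
1 1 1
1 1 0
1 0 1
1 1 1

After press 3 at (0,1):
0 0 0
1 0 1
1 1 0
1 0 1
1 1 1

After press 4 at (1,0):
1 0 0
0 1 1
0 1 0
1 0 1
1 1 1

Lights still on: 9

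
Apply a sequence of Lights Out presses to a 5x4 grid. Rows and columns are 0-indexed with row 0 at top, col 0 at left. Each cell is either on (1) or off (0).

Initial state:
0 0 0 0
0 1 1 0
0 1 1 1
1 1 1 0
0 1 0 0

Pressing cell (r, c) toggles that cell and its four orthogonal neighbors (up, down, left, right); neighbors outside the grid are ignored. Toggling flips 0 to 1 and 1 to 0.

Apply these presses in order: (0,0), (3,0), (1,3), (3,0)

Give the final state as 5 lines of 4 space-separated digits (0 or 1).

After press 1 at (0,0):
1 1 0 0
1 1 1 0
0 1 1 1
1 1 1 0
0 1 0 0

After press 2 at (3,0):
1 1 0 0
1 1 1 0
1 1 1 1
0 0 1 0
1 1 0 0

After press 3 at (1,3):
1 1 0 1
1 1 0 1
1 1 1 0
0 0 1 0
1 1 0 0

After press 4 at (3,0):
1 1 0 1
1 1 0 1
0 1 1 0
1 1 1 0
0 1 0 0

Answer: 1 1 0 1
1 1 0 1
0 1 1 0
1 1 1 0
0 1 0 0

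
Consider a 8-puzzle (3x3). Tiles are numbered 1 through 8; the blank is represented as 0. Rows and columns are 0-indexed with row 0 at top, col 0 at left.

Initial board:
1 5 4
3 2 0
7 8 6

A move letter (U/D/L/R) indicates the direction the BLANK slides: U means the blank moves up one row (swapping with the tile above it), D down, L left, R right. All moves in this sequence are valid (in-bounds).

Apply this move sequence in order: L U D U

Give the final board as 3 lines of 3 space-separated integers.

After move 1 (L):
1 5 4
3 0 2
7 8 6

After move 2 (U):
1 0 4
3 5 2
7 8 6

After move 3 (D):
1 5 4
3 0 2
7 8 6

After move 4 (U):
1 0 4
3 5 2
7 8 6

Answer: 1 0 4
3 5 2
7 8 6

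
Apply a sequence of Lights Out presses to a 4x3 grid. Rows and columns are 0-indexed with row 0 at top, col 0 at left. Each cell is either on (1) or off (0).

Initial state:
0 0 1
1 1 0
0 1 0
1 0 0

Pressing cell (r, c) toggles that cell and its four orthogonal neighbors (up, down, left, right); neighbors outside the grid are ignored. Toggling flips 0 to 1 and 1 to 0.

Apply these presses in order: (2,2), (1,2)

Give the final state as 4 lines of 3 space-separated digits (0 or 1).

After press 1 at (2,2):
0 0 1
1 1 1
0 0 1
1 0 1

After press 2 at (1,2):
0 0 0
1 0 0
0 0 0
1 0 1

Answer: 0 0 0
1 0 0
0 0 0
1 0 1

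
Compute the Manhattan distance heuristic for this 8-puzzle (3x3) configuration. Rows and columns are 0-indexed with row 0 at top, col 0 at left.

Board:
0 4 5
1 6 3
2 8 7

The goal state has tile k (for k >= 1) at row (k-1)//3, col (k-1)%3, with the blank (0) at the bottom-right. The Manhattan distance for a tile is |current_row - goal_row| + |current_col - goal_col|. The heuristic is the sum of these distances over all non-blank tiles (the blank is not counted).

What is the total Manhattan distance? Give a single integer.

Answer: 12

Derivation:
Tile 4: (0,1)->(1,0) = 2
Tile 5: (0,2)->(1,1) = 2
Tile 1: (1,0)->(0,0) = 1
Tile 6: (1,1)->(1,2) = 1
Tile 3: (1,2)->(0,2) = 1
Tile 2: (2,0)->(0,1) = 3
Tile 8: (2,1)->(2,1) = 0
Tile 7: (2,2)->(2,0) = 2
Sum: 2 + 2 + 1 + 1 + 1 + 3 + 0 + 2 = 12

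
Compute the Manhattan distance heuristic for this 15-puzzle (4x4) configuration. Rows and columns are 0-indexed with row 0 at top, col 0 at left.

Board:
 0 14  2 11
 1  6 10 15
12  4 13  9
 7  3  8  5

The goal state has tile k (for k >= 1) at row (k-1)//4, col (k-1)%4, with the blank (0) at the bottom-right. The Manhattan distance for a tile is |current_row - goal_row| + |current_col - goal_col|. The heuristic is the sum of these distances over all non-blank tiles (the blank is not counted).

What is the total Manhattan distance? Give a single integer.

Tile 14: (0,1)->(3,1) = 3
Tile 2: (0,2)->(0,1) = 1
Tile 11: (0,3)->(2,2) = 3
Tile 1: (1,0)->(0,0) = 1
Tile 6: (1,1)->(1,1) = 0
Tile 10: (1,2)->(2,1) = 2
Tile 15: (1,3)->(3,2) = 3
Tile 12: (2,0)->(2,3) = 3
Tile 4: (2,1)->(0,3) = 4
Tile 13: (2,2)->(3,0) = 3
Tile 9: (2,3)->(2,0) = 3
Tile 7: (3,0)->(1,2) = 4
Tile 3: (3,1)->(0,2) = 4
Tile 8: (3,2)->(1,3) = 3
Tile 5: (3,3)->(1,0) = 5
Sum: 3 + 1 + 3 + 1 + 0 + 2 + 3 + 3 + 4 + 3 + 3 + 4 + 4 + 3 + 5 = 42

Answer: 42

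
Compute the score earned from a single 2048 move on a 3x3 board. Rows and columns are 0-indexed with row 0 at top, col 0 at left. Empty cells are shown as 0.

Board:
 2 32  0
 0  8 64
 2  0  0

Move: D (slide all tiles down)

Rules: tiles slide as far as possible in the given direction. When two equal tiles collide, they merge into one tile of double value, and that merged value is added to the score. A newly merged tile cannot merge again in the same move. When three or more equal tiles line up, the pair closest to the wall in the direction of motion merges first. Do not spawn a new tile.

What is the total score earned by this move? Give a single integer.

Slide down:
col 0: [2, 0, 2] -> [0, 0, 4]  score +4 (running 4)
col 1: [32, 8, 0] -> [0, 32, 8]  score +0 (running 4)
col 2: [0, 64, 0] -> [0, 0, 64]  score +0 (running 4)
Board after move:
 0  0  0
 0 32  0
 4  8 64

Answer: 4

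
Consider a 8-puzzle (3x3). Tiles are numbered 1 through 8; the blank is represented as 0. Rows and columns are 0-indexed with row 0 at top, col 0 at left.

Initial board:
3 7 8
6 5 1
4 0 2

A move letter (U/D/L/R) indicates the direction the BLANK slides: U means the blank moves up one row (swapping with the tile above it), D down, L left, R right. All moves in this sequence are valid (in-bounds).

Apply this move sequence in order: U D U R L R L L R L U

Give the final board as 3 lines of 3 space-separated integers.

Answer: 0 7 8
3 6 1
4 5 2

Derivation:
After move 1 (U):
3 7 8
6 0 1
4 5 2

After move 2 (D):
3 7 8
6 5 1
4 0 2

After move 3 (U):
3 7 8
6 0 1
4 5 2

After move 4 (R):
3 7 8
6 1 0
4 5 2

After move 5 (L):
3 7 8
6 0 1
4 5 2

After move 6 (R):
3 7 8
6 1 0
4 5 2

After move 7 (L):
3 7 8
6 0 1
4 5 2

After move 8 (L):
3 7 8
0 6 1
4 5 2

After move 9 (R):
3 7 8
6 0 1
4 5 2

After move 10 (L):
3 7 8
0 6 1
4 5 2

After move 11 (U):
0 7 8
3 6 1
4 5 2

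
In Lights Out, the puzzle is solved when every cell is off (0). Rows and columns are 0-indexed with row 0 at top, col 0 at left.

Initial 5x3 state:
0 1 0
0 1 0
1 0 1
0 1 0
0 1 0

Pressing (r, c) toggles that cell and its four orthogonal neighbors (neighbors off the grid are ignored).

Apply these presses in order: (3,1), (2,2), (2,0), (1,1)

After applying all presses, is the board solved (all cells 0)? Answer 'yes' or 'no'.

After press 1 at (3,1):
0 1 0
0 1 0
1 1 1
1 0 1
0 0 0

After press 2 at (2,2):
0 1 0
0 1 1
1 0 0
1 0 0
0 0 0

After press 3 at (2,0):
0 1 0
1 1 1
0 1 0
0 0 0
0 0 0

After press 4 at (1,1):
0 0 0
0 0 0
0 0 0
0 0 0
0 0 0

Lights still on: 0

Answer: yes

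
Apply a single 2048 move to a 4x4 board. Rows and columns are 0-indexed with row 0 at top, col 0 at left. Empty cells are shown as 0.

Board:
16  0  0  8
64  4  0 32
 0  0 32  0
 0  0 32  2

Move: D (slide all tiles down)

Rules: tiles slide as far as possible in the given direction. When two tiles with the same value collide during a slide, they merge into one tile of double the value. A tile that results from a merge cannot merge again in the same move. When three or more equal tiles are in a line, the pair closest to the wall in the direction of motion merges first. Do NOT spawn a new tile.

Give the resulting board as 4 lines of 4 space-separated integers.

Slide down:
col 0: [16, 64, 0, 0] -> [0, 0, 16, 64]
col 1: [0, 4, 0, 0] -> [0, 0, 0, 4]
col 2: [0, 0, 32, 32] -> [0, 0, 0, 64]
col 3: [8, 32, 0, 2] -> [0, 8, 32, 2]

Answer:  0  0  0  0
 0  0  0  8
16  0  0 32
64  4 64  2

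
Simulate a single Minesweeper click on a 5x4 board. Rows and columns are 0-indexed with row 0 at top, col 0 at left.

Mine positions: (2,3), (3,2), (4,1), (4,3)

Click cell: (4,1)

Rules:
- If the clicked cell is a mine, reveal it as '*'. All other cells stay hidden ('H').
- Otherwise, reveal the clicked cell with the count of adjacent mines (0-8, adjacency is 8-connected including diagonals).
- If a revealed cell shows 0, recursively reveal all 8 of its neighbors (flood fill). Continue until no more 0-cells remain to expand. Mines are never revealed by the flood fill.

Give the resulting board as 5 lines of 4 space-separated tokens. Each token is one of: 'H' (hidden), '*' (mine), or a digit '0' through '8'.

H H H H
H H H H
H H H H
H H H H
H * H H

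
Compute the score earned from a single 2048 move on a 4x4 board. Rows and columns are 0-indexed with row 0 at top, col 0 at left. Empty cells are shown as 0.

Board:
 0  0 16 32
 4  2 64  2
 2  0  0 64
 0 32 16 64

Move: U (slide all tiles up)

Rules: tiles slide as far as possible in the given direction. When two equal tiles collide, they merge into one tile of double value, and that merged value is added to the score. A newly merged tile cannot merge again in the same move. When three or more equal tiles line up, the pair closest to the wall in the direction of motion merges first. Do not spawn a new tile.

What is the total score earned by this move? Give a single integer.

Slide up:
col 0: [0, 4, 2, 0] -> [4, 2, 0, 0]  score +0 (running 0)
col 1: [0, 2, 0, 32] -> [2, 32, 0, 0]  score +0 (running 0)
col 2: [16, 64, 0, 16] -> [16, 64, 16, 0]  score +0 (running 0)
col 3: [32, 2, 64, 64] -> [32, 2, 128, 0]  score +128 (running 128)
Board after move:
  4   2  16  32
  2  32  64   2
  0   0  16 128
  0   0   0   0

Answer: 128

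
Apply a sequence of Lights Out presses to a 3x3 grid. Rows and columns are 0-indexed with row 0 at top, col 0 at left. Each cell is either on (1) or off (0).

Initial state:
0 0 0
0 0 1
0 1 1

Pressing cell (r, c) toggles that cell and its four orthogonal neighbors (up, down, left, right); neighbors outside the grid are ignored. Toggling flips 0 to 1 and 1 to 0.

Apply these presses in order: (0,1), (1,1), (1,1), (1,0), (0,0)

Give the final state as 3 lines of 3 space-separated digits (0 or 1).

After press 1 at (0,1):
1 1 1
0 1 1
0 1 1

After press 2 at (1,1):
1 0 1
1 0 0
0 0 1

After press 3 at (1,1):
1 1 1
0 1 1
0 1 1

After press 4 at (1,0):
0 1 1
1 0 1
1 1 1

After press 5 at (0,0):
1 0 1
0 0 1
1 1 1

Answer: 1 0 1
0 0 1
1 1 1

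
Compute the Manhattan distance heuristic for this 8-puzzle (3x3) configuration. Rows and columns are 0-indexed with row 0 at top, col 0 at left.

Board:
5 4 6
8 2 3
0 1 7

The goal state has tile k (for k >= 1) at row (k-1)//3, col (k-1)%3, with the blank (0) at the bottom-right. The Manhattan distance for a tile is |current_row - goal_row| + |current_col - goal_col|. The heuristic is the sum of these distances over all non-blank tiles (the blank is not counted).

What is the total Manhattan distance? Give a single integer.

Answer: 14

Derivation:
Tile 5: (0,0)->(1,1) = 2
Tile 4: (0,1)->(1,0) = 2
Tile 6: (0,2)->(1,2) = 1
Tile 8: (1,0)->(2,1) = 2
Tile 2: (1,1)->(0,1) = 1
Tile 3: (1,2)->(0,2) = 1
Tile 1: (2,1)->(0,0) = 3
Tile 7: (2,2)->(2,0) = 2
Sum: 2 + 2 + 1 + 2 + 1 + 1 + 3 + 2 = 14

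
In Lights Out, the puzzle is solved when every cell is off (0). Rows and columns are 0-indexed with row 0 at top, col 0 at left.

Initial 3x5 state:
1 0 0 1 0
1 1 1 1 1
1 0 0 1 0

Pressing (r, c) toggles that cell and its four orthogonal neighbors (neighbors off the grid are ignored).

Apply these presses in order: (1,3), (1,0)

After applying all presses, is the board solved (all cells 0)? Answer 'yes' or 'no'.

After press 1 at (1,3):
1 0 0 0 0
1 1 0 0 0
1 0 0 0 0

After press 2 at (1,0):
0 0 0 0 0
0 0 0 0 0
0 0 0 0 0

Lights still on: 0

Answer: yes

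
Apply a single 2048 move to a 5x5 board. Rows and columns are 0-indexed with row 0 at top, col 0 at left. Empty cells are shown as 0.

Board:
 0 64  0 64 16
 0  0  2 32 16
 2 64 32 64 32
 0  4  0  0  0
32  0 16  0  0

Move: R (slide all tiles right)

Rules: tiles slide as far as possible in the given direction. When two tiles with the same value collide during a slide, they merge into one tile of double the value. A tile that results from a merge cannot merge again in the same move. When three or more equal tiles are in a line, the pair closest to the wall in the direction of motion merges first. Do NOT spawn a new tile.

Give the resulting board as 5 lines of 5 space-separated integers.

Answer:   0   0   0 128  16
  0   0   2  32  16
  2  64  32  64  32
  0   0   0   0   4
  0   0   0  32  16

Derivation:
Slide right:
row 0: [0, 64, 0, 64, 16] -> [0, 0, 0, 128, 16]
row 1: [0, 0, 2, 32, 16] -> [0, 0, 2, 32, 16]
row 2: [2, 64, 32, 64, 32] -> [2, 64, 32, 64, 32]
row 3: [0, 4, 0, 0, 0] -> [0, 0, 0, 0, 4]
row 4: [32, 0, 16, 0, 0] -> [0, 0, 0, 32, 16]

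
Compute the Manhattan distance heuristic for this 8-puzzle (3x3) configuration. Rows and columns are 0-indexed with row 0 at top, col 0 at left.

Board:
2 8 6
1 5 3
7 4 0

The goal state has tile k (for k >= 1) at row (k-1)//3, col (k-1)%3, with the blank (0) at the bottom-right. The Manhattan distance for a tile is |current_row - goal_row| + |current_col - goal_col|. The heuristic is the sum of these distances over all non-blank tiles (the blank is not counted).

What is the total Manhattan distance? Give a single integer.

Tile 2: (0,0)->(0,1) = 1
Tile 8: (0,1)->(2,1) = 2
Tile 6: (0,2)->(1,2) = 1
Tile 1: (1,0)->(0,0) = 1
Tile 5: (1,1)->(1,1) = 0
Tile 3: (1,2)->(0,2) = 1
Tile 7: (2,0)->(2,0) = 0
Tile 4: (2,1)->(1,0) = 2
Sum: 1 + 2 + 1 + 1 + 0 + 1 + 0 + 2 = 8

Answer: 8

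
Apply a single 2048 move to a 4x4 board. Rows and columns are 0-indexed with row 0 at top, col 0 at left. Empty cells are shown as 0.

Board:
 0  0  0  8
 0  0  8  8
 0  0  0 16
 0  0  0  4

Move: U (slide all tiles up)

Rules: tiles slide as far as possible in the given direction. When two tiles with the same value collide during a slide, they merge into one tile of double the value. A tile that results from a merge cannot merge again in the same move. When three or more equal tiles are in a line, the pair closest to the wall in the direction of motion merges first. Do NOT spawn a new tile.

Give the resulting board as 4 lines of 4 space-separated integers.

Slide up:
col 0: [0, 0, 0, 0] -> [0, 0, 0, 0]
col 1: [0, 0, 0, 0] -> [0, 0, 0, 0]
col 2: [0, 8, 0, 0] -> [8, 0, 0, 0]
col 3: [8, 8, 16, 4] -> [16, 16, 4, 0]

Answer:  0  0  8 16
 0  0  0 16
 0  0  0  4
 0  0  0  0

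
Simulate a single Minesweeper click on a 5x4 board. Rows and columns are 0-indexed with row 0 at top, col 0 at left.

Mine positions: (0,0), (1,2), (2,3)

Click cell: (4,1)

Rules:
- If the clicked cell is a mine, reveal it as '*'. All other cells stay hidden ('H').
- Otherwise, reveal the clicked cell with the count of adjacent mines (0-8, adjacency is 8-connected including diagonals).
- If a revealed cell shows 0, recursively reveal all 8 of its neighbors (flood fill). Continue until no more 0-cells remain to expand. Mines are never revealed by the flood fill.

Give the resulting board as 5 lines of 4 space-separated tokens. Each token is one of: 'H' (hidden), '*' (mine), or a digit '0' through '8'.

H H H H
1 2 H H
0 1 2 H
0 0 1 1
0 0 0 0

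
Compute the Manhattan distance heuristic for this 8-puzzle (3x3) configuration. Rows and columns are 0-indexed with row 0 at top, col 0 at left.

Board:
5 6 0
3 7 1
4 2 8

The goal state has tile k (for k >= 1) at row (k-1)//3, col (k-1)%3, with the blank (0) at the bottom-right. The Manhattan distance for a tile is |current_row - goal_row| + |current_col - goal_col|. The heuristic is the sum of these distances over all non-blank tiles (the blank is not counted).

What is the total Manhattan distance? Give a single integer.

Tile 5: at (0,0), goal (1,1), distance |0-1|+|0-1| = 2
Tile 6: at (0,1), goal (1,2), distance |0-1|+|1-2| = 2
Tile 3: at (1,0), goal (0,2), distance |1-0|+|0-2| = 3
Tile 7: at (1,1), goal (2,0), distance |1-2|+|1-0| = 2
Tile 1: at (1,2), goal (0,0), distance |1-0|+|2-0| = 3
Tile 4: at (2,0), goal (1,0), distance |2-1|+|0-0| = 1
Tile 2: at (2,1), goal (0,1), distance |2-0|+|1-1| = 2
Tile 8: at (2,2), goal (2,1), distance |2-2|+|2-1| = 1
Sum: 2 + 2 + 3 + 2 + 3 + 1 + 2 + 1 = 16

Answer: 16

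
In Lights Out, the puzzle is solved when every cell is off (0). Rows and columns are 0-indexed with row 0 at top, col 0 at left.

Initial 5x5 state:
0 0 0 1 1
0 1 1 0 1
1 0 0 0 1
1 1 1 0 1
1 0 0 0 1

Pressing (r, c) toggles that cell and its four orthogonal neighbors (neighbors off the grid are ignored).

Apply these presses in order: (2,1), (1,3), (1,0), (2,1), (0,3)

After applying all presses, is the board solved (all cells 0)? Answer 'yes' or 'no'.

Answer: no

Derivation:
After press 1 at (2,1):
0 0 0 1 1
0 0 1 0 1
0 1 1 0 1
1 0 1 0 1
1 0 0 0 1

After press 2 at (1,3):
0 0 0 0 1
0 0 0 1 0
0 1 1 1 1
1 0 1 0 1
1 0 0 0 1

After press 3 at (1,0):
1 0 0 0 1
1 1 0 1 0
1 1 1 1 1
1 0 1 0 1
1 0 0 0 1

After press 4 at (2,1):
1 0 0 0 1
1 0 0 1 0
0 0 0 1 1
1 1 1 0 1
1 0 0 0 1

After press 5 at (0,3):
1 0 1 1 0
1 0 0 0 0
0 0 0 1 1
1 1 1 0 1
1 0 0 0 1

Lights still on: 12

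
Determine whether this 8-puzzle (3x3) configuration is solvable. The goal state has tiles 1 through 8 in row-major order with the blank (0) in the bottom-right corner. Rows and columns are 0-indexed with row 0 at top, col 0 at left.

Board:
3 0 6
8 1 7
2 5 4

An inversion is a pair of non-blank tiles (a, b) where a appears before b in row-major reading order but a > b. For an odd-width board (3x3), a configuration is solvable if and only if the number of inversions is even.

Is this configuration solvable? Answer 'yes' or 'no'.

Inversions (pairs i<j in row-major order where tile[i] > tile[j] > 0): 15
15 is odd, so the puzzle is not solvable.

Answer: no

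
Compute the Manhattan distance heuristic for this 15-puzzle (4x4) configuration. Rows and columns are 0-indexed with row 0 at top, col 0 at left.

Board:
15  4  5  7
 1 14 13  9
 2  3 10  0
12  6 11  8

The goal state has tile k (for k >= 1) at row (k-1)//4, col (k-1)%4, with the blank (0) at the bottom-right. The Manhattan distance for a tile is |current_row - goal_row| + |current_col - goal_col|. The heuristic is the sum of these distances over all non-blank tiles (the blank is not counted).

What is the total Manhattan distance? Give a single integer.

Tile 15: (0,0)->(3,2) = 5
Tile 4: (0,1)->(0,3) = 2
Tile 5: (0,2)->(1,0) = 3
Tile 7: (0,3)->(1,2) = 2
Tile 1: (1,0)->(0,0) = 1
Tile 14: (1,1)->(3,1) = 2
Tile 13: (1,2)->(3,0) = 4
Tile 9: (1,3)->(2,0) = 4
Tile 2: (2,0)->(0,1) = 3
Tile 3: (2,1)->(0,2) = 3
Tile 10: (2,2)->(2,1) = 1
Tile 12: (3,0)->(2,3) = 4
Tile 6: (3,1)->(1,1) = 2
Tile 11: (3,2)->(2,2) = 1
Tile 8: (3,3)->(1,3) = 2
Sum: 5 + 2 + 3 + 2 + 1 + 2 + 4 + 4 + 3 + 3 + 1 + 4 + 2 + 1 + 2 = 39

Answer: 39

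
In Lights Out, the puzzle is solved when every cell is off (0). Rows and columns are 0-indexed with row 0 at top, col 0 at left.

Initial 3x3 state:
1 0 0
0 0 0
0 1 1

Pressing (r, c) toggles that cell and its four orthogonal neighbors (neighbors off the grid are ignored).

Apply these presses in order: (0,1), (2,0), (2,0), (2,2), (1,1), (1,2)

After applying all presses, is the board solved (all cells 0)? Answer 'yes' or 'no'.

After press 1 at (0,1):
0 1 1
0 1 0
0 1 1

After press 2 at (2,0):
0 1 1
1 1 0
1 0 1

After press 3 at (2,0):
0 1 1
0 1 0
0 1 1

After press 4 at (2,2):
0 1 1
0 1 1
0 0 0

After press 5 at (1,1):
0 0 1
1 0 0
0 1 0

After press 6 at (1,2):
0 0 0
1 1 1
0 1 1

Lights still on: 5

Answer: no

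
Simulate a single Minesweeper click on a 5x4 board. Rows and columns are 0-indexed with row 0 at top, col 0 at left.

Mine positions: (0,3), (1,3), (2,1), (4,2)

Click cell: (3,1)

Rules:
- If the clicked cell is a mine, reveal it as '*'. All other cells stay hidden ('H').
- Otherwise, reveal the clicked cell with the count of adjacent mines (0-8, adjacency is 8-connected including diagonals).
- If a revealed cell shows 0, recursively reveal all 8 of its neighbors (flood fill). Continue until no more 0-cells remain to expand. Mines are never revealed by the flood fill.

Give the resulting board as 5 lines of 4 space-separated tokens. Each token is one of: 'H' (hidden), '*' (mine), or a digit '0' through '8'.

H H H H
H H H H
H H H H
H 2 H H
H H H H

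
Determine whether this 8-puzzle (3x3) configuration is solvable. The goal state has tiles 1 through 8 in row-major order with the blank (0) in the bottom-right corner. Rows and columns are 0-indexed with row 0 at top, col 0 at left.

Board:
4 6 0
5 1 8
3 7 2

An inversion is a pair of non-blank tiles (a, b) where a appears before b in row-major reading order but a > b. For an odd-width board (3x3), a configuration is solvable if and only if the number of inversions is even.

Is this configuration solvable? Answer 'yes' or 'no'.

Answer: no

Derivation:
Inversions (pairs i<j in row-major order where tile[i] > tile[j] > 0): 15
15 is odd, so the puzzle is not solvable.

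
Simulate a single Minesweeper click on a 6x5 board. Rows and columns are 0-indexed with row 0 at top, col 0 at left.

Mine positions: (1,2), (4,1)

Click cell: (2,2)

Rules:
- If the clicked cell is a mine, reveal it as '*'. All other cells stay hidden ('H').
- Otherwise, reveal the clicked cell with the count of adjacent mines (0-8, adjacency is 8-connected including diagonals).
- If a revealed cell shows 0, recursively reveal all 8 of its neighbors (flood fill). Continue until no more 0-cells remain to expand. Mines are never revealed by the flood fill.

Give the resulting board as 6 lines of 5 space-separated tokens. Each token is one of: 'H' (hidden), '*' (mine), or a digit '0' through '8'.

H H H H H
H H H H H
H H 1 H H
H H H H H
H H H H H
H H H H H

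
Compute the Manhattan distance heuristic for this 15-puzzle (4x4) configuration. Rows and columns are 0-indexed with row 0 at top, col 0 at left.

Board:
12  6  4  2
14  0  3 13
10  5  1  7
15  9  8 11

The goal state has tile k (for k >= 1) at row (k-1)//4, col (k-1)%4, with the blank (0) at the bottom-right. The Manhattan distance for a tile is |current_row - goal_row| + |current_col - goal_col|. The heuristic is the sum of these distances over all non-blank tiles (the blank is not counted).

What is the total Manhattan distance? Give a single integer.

Tile 12: (0,0)->(2,3) = 5
Tile 6: (0,1)->(1,1) = 1
Tile 4: (0,2)->(0,3) = 1
Tile 2: (0,3)->(0,1) = 2
Tile 14: (1,0)->(3,1) = 3
Tile 3: (1,2)->(0,2) = 1
Tile 13: (1,3)->(3,0) = 5
Tile 10: (2,0)->(2,1) = 1
Tile 5: (2,1)->(1,0) = 2
Tile 1: (2,2)->(0,0) = 4
Tile 7: (2,3)->(1,2) = 2
Tile 15: (3,0)->(3,2) = 2
Tile 9: (3,1)->(2,0) = 2
Tile 8: (3,2)->(1,3) = 3
Tile 11: (3,3)->(2,2) = 2
Sum: 5 + 1 + 1 + 2 + 3 + 1 + 5 + 1 + 2 + 4 + 2 + 2 + 2 + 3 + 2 = 36

Answer: 36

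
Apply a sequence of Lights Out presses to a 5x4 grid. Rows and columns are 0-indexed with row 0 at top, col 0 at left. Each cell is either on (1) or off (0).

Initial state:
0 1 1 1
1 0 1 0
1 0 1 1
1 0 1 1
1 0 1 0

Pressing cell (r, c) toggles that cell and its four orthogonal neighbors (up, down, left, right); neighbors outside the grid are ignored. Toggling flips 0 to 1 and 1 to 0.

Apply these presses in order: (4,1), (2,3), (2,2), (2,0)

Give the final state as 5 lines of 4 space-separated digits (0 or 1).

After press 1 at (4,1):
0 1 1 1
1 0 1 0
1 0 1 1
1 1 1 1
0 1 0 0

After press 2 at (2,3):
0 1 1 1
1 0 1 1
1 0 0 0
1 1 1 0
0 1 0 0

After press 3 at (2,2):
0 1 1 1
1 0 0 1
1 1 1 1
1 1 0 0
0 1 0 0

After press 4 at (2,0):
0 1 1 1
0 0 0 1
0 0 1 1
0 1 0 0
0 1 0 0

Answer: 0 1 1 1
0 0 0 1
0 0 1 1
0 1 0 0
0 1 0 0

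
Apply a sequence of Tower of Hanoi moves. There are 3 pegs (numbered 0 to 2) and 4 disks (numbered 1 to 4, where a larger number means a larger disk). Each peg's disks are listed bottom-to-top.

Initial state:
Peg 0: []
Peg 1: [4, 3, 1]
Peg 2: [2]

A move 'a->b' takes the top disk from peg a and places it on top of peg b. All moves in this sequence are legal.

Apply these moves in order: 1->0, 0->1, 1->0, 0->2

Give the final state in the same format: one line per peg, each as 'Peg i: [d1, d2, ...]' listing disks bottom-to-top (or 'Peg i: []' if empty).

After move 1 (1->0):
Peg 0: [1]
Peg 1: [4, 3]
Peg 2: [2]

After move 2 (0->1):
Peg 0: []
Peg 1: [4, 3, 1]
Peg 2: [2]

After move 3 (1->0):
Peg 0: [1]
Peg 1: [4, 3]
Peg 2: [2]

After move 4 (0->2):
Peg 0: []
Peg 1: [4, 3]
Peg 2: [2, 1]

Answer: Peg 0: []
Peg 1: [4, 3]
Peg 2: [2, 1]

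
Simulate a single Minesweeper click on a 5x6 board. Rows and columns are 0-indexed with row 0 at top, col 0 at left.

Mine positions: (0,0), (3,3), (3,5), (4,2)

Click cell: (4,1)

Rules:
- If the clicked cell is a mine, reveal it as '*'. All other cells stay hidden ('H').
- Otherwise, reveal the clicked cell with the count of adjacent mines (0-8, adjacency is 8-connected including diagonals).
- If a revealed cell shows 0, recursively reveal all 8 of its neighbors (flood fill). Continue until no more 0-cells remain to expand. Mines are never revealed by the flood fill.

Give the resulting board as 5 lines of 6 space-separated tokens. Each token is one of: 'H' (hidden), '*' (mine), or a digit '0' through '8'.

H H H H H H
H H H H H H
H H H H H H
H H H H H H
H 1 H H H H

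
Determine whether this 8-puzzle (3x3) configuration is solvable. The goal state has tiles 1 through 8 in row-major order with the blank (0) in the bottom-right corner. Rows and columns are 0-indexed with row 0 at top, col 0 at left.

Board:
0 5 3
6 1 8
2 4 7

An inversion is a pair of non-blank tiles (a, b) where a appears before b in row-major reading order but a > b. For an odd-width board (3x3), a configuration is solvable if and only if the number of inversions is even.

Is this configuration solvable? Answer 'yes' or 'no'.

Answer: yes

Derivation:
Inversions (pairs i<j in row-major order where tile[i] > tile[j] > 0): 12
12 is even, so the puzzle is solvable.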